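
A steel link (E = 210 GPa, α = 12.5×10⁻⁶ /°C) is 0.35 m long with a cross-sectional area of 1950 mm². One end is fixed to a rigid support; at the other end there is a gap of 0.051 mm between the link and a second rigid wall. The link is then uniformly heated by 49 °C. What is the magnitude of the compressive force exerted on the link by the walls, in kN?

If the wall were absent the link would grow by αΔT L = 12.5×10⁻⁶ × 49 × 350 = 0.2144 mm.
This exceeds the 0.051 mm gap, so the wall pushes back. The portion of expansion that must be recovered elastically is δ_free − gap = 0.2144 − 0.051 = 0.1634 mm.
Compatibility: PL/(AE) = 0.1634 mm, so σ = P/A = E × (0.1634/350) = 98.03 MPa.
Force on the wall = σA = 98.03 × 1950 mm² = 191.1 kN.

P ≈ 191 kN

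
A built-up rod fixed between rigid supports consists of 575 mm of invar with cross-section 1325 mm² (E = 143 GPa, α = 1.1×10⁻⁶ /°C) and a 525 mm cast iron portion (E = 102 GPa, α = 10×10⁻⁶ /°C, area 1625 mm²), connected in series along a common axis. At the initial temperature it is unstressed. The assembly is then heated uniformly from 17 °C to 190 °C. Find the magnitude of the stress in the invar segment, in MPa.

σ ≈ 124 MPa (compressive)

With the walls removed the bar would change length by δ_free = Σ αᵢΔT Lᵢ = 1.1×10⁻⁶×173×575 + 10×10⁻⁶×173×525 = 1.018 mm.
The rigid supports impose zero overall length change; the single axial force P common to all segments must satisfy P Σ Lᵢ/(AᵢEᵢ) = δ_free.
Σ Lᵢ/(AᵢEᵢ) = 575/(1325×143×10³) + 525/(1625×102×10³) = 6.202×10⁻⁶ mm/N.
Hence P = δ_free / Σ(L/AE) = 1.018/6.202×10⁻⁶ = 164.1 kN (compressive).
σ_{invar} = P / A = 164100 / 1325 = 123.8 MPa.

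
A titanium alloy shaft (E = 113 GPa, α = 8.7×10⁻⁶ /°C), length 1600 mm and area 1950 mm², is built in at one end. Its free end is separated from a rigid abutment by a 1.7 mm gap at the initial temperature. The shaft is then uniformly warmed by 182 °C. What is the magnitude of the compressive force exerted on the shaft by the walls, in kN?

P ≈ 115 kN

Free thermal elongation = αΔT L = 8.7×10⁻⁶ × 182 × 1600 = 2.533 mm.
The gap closes (δ_free > 1.7 mm) and the wall then resists a further 2.533 − 1.7 = 0.8334 mm of expansion.
That suppressed elongation corresponds to σ = E·Δ/L = 113×10³ × 0.8334/1600 = 58.86 MPa.
Force on the wall = σA = 58.86 × 1950 mm² = 114.8 kN.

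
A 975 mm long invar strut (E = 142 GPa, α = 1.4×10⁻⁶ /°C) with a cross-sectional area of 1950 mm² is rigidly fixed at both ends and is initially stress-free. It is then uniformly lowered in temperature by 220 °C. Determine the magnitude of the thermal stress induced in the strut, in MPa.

σ ≈ 43.7 MPa (tensile)

The supports are rigid, so the total axial strain is zero. The restrained thermal strain is ε = αΔT = 1.4×10⁻⁶ × 220 = 308×10⁻⁶.
σ = EαΔT = 142×10³ × 1.4×10⁻⁶ × 220 = 43.74 MPa (tensile; the strut is trying to contract).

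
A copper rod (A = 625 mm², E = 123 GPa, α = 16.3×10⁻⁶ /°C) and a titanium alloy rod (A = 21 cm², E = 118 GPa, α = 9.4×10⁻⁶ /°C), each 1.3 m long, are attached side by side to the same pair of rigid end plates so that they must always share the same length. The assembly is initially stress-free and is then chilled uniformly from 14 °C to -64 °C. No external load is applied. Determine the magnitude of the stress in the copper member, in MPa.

σ ≈ 50.5 MPa (tensile)

Equilibrium of a rigid end plate with no external load gives equal and opposite internal forces ±P in the two members. Since α_{copper} > α_{titanium alloy}, cooling drives the copper into tension and the titanium alloy into compression.
Setting the final lengths equal and cancelling L: (α₁ − α₂)ΔT = P/(A₁E₁) + P/(A₂E₂).
|α₁ − α₂|·ΔT = 6.9×10⁻⁶ × 78 = 0.0005382.
1/(A₁E₁) + 1/(A₂E₂) = 1/(625×123×10³) + 1/(2100×118×10³) = 1.704×10⁻⁸ N⁻¹.
P = 0.0005382 / 1.704×10⁻⁸ = 31580 N = 31.58 kN.
σ_{copper} = P/A₁ = 31580/625 = 50.52 MPa, tensile.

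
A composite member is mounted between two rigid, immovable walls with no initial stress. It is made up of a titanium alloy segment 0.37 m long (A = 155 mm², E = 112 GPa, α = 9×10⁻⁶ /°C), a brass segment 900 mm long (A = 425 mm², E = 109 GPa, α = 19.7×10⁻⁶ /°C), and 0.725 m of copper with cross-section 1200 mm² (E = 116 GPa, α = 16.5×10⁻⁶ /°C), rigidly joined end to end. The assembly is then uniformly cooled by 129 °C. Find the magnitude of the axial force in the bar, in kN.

P ≈ 92.7 kN (tensile)

Free thermal contraction of the whole bar: Σ αᵢΔT Lᵢ = 9×10⁻⁶×129×370 + 19.7×10⁻⁶×129×900 + 16.5×10⁻⁶×129×725 = 4.26 mm.
The rigid supports impose zero overall length change; the single axial force P common to all segments must satisfy P Σ Lᵢ/(AᵢEᵢ) = δ_free.
Σ Lᵢ/(AᵢEᵢ) = 370/(155×112×10³) + 900/(425×109×10³) + 725/(1200×116×10³) = 4.595×10⁻⁵ mm/N.
Hence P = δ_free / Σ(L/AE) = 4.26/4.595×10⁻⁵ = 92.71 kN (tensile).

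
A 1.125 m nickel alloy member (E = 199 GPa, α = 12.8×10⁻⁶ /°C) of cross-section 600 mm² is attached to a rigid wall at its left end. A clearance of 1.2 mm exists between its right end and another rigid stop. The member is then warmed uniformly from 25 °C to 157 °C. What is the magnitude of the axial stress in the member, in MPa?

Unrestrained expansion: δ_free = αΔT L = 12.8×10⁻⁶ × 132 × 1125 = 1.901 mm.
The gap closes (δ_free > 1.2 mm) and the wall then resists a further 1.901 − 1.2 = 0.7008 mm of expansion.
That suppressed elongation corresponds to σ = E·Δ/L = 199×10³ × 0.7008/1125 = 124 MPa.

σ ≈ 124 MPa (compressive)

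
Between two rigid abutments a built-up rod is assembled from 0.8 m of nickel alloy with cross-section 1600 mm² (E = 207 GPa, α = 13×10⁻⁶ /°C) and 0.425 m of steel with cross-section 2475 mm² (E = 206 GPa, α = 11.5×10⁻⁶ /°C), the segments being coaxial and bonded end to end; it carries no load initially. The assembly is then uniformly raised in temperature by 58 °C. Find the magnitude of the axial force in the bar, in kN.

P ≈ 273 kN (compressive)

If the supports were absent, the total length change would be Σ αᵢΔT Lᵢ = 13×10⁻⁶×58×800 + 11.5×10⁻⁶×58×425 = 0.8867 mm.
The rigid supports impose zero overall length change; the single axial force P common to all segments must satisfy P Σ Lᵢ/(AᵢEᵢ) = δ_free.
Σ Lᵢ/(AᵢEᵢ) = 800/(1600×207×10³) + 425/(2475×206×10³) = 3.249×10⁻⁶ mm/N.
Hence P = δ_free / Σ(L/AE) = 0.8867/3.249×10⁻⁶ = 272.9 kN (compressive).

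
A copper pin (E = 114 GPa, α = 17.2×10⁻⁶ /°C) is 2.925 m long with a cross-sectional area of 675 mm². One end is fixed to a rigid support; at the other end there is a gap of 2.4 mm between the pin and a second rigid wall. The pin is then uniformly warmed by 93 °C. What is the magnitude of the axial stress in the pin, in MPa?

Free thermal elongation = αΔT L = 17.2×10⁻⁶ × 93 × 2925 = 4.679 mm.
The gap closes (δ_free > 2.4 mm) and the wall then resists a further 4.679 − 2.4 = 2.279 mm of expansion.
Compatibility: PL/(AE) = 2.279 mm, so σ = P/A = E × (2.279/2925) = 88.82 MPa.

σ ≈ 88.8 MPa (compressive)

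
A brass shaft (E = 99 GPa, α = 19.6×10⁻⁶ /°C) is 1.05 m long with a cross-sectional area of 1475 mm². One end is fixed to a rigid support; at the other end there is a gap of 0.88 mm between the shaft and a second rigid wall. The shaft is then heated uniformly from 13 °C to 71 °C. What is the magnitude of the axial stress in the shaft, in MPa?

σ ≈ 29.6 MPa (compressive)

If the wall were absent the shaft would grow by αΔT L = 19.6×10⁻⁶ × 58 × 1050 = 1.194 mm.
After closing the 0.88 mm clearance, 1.194 − 0.88 = 0.3136 mm of expansion remains to be suppressed by the wall.
That suppressed elongation corresponds to σ = E·Δ/L = 99×10³ × 0.3136/1050 = 29.57 MPa.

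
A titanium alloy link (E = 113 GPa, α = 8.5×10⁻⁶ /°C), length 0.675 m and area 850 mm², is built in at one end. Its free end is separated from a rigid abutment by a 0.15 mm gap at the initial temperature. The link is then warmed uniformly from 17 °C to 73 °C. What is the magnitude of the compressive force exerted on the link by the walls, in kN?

Free thermal elongation = αΔT L = 8.5×10⁻⁶ × 56 × 675 = 0.3213 mm.
After closing the 0.15 mm clearance, 0.3213 − 0.15 = 0.1713 mm of expansion remains to be suppressed by the wall.
So σ = E(δ_free − g)/L = 113×10³ × 0.1713/675 = 28.68 MPa.
Force on the wall = σA = 28.68 × 850 mm² = 24.38 kN.

P ≈ 24.4 kN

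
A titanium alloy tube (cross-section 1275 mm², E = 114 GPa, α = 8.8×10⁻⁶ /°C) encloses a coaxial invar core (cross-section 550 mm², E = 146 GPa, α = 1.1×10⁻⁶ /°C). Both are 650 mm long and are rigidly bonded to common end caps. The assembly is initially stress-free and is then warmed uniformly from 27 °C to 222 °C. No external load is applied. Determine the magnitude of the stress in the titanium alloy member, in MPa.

Equilibrium of a rigid end plate with no external load gives equal and opposite internal forces ±P in the two members. Since α_{titanium alloy} > α_{invar}, heating drives the titanium alloy into compression and the invar into tension.
Equating the net (thermal + elastic) strains gives |α₁ − α₂|·ΔT = P·[1/(A₁E₁) + 1/(A₂E₂)].
|α₁ − α₂|·ΔT = 7.7×10⁻⁶ × 195 = 0.001502.
1/(A₁E₁) + 1/(A₂E₂) = 1/(1275×114×10³) + 1/(550×146×10³) = 1.933×10⁻⁸ N⁻¹.
So P = 0.001502 / 1.933×10⁻⁸ = 77.66 kN.
σ_{titanium alloy} = P/A₁ = 77660/1275 = 60.91 MPa, compressive.

σ ≈ 60.9 MPa (compressive)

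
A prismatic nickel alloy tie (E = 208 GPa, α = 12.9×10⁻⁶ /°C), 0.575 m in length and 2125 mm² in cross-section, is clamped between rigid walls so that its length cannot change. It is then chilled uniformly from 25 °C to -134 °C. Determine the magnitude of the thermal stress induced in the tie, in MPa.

σ ≈ 427 MPa (tensile)

With length fixed, the mechanical strain must cancel the thermal strain αΔT = 12.9×10⁻⁶ × 159 = 2051.1×10⁻⁶.
σ = EαΔT = 208×10³ × 12.9×10⁻⁶ × 159 = 426.6 MPa (tensile; the tie is trying to contract).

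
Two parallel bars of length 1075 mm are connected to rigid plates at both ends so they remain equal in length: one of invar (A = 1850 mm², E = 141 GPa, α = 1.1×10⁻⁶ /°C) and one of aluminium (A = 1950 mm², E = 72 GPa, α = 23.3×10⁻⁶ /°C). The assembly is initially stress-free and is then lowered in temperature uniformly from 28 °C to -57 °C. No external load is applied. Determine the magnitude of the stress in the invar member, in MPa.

Equilibrium of a rigid end plate with no external load gives equal and opposite internal forces ±P in the two members. Since α_{aluminium} > α_{invar}, cooling drives the aluminium into tension and the invar into compression.
Equating the net (thermal + elastic) strains gives |α₁ − α₂|·ΔT = P·[1/(A₁E₁) + 1/(A₂E₂)].
|α₁ − α₂|·ΔT = 22.2×10⁻⁶ × 85 = 0.001887.
1/(A₁E₁) + 1/(A₂E₂) = 1/(1850×141×10³) + 1/(1950×72×10³) = 1.096×10⁻⁸ N⁻¹.
P = 0.001887 / 1.096×10⁻⁸ = 172200 N = 172.2 kN.
σ_{invar} = P/A₁ = 172200/1850 = 93.1 MPa, compressive.

σ ≈ 93.1 MPa (compressive)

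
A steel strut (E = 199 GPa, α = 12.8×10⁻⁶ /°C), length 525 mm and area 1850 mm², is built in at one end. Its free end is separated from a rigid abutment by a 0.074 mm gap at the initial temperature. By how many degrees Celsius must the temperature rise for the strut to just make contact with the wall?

ΔT ≈ 11 °C

The gap closes when αΔT L = 0.074 mm, since the strut is still unstressed at that instant.
ΔT = 0.074 / (12.8×10⁻⁶ × 525) = 11.01 °C.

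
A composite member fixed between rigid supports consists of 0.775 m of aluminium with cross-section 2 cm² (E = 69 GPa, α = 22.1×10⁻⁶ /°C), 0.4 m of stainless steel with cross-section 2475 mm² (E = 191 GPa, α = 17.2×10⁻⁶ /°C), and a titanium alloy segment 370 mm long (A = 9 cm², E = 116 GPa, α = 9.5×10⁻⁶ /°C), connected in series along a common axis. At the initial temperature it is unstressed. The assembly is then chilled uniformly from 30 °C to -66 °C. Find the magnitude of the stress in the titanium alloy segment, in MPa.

With the walls removed the bar would change length by δ_free = Σ αᵢΔT Lᵢ = 22.1×10⁻⁶×96×775 + 17.2×10⁻⁶×96×400 + 9.5×10⁻⁶×96×370 = 2.642 mm.
The rigid supports impose zero overall length change; the single axial force P common to all segments must satisfy P Σ Lᵢ/(AᵢEᵢ) = δ_free.
The series flexibility is Σ Lᵢ/(AᵢEᵢ) = 775/(200×69×10³) + 400/(2475×191×10³) + 370/(900×116×10³) = 6.055×10⁻⁵ mm/N.
P = 2.642 / 6.055×10⁻⁵ = 43640 N = 43.64 kN, tensile.
σ_{titanium alloy} = P / A = 43640 / 900 = 48.48 MPa.

σ ≈ 48.5 MPa (tensile)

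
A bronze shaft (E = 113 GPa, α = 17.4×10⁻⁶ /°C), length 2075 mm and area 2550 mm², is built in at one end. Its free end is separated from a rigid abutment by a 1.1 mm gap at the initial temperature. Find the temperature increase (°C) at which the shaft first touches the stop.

ΔT ≈ 30.5 °C

The gap closes when αΔT L = 1.1 mm, since the shaft is still unstressed at that instant.
So ΔT = g/(αL) = 1.1/(17.4×10⁻⁶ × 2075) = 30.47 °C.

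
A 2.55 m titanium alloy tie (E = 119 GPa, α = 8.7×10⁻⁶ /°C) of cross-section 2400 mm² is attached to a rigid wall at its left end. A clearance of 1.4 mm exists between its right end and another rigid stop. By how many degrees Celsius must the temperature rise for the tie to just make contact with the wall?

Contact occurs when the free expansion equals the gap: αΔT L = 1.4 mm.
So ΔT = g/(αL) = 1.4/(8.7×10⁻⁶ × 2550) = 63.11 °C.

ΔT ≈ 63.1 °C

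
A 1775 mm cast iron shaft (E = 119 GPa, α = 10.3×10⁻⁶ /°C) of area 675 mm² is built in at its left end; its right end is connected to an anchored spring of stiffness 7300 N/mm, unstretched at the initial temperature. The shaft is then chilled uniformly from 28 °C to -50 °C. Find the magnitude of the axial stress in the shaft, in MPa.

The unrestrained thermal change is αΔT L = 10.3×10⁻⁶ × 78 × 1775 = 1.426 mm.
Let P be the tensile force in the spring. The shaft extends elastically by PL/(AE) and the spring stretches by P/k; together these equal δ_free.
So P = δ_free / [L/(AE) + 1/k] = 1.426 / [ 1775/(675×119×10³) + 1/(7300) ].
P = 1.426 / 0.0001591 = 8964 N.
σ = P/A = 8964/675 = 13.28 MPa.

σ ≈ 13.3 MPa (tensile)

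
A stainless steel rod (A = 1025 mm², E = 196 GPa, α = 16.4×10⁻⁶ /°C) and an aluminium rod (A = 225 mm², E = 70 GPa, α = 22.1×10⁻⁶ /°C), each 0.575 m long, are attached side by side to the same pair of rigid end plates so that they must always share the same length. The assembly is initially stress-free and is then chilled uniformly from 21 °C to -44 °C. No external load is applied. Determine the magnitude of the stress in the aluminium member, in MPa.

σ ≈ 24 MPa (tensile)

The aluminium has the larger α, so on cooling it would change length more than the stainless steel if both were free. The rigid plates force a common final length, so the aluminium is put into tension and the stainless steel into compression, with equal and opposite forces P (no external load).
Compatibility of the two members (thermal + elastic change equal): (α₁ − α₂)ΔT = P·[1/(A₁E₁) + 1/(A₂E₂)].
|α₁ − α₂|·ΔT = 5.7×10⁻⁶ × 65 = 0.0003705.
1/(A₁E₁) + 1/(A₂E₂) = 1/(1025×196×10³) + 1/(225×70×10³) = 6.847×10⁻⁸ N⁻¹.
P = 0.0003705 / 6.847×10⁻⁸ = 5411 N = 5.411 kN.
σ_{aluminium} = P/A₂ = 5411/225 = 24.05 MPa, tensile.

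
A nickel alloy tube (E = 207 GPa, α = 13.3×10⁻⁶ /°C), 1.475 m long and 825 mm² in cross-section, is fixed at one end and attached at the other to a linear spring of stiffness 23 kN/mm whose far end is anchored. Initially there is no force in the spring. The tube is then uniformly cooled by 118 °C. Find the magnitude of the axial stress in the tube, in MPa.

σ ≈ 53.8 MPa (tensile)

If the spring were absent the tube would shorten by αΔT L = 13.3×10⁻⁶ × 118 × 1475 = 2.315 mm.
Let P be the tensile force in the spring. The tube extends elastically by PL/(AE) and the spring stretches by P/k; together these equal δ_free.
So P = δ_free / [L/(AE) + 1/k] = 2.315 / [ 1475/(825×207×10³) + 1/(23×10³) ].
P = 2.315 / 5.212×10⁻⁵ = 44420 N.
σ = P/A = 44420/825 = 53.84 MPa.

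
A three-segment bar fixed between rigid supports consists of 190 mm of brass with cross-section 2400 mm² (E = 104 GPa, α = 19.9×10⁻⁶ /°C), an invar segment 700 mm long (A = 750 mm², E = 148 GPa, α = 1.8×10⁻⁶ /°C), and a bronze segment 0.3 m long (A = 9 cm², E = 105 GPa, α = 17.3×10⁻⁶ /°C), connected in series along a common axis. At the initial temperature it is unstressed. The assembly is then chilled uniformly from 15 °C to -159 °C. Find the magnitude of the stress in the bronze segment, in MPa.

σ ≈ 193 MPa (tensile)

Free thermal contraction of the whole bar: Σ αᵢΔT Lᵢ = 19.9×10⁻⁶×174×190 + 1.8×10⁻⁶×174×700 + 17.3×10⁻⁶×174×300 = 1.78 mm.
The rigid supports impose zero overall length change; the single axial force P common to all segments must satisfy P Σ Lᵢ/(AᵢEᵢ) = δ_free.
The series flexibility is Σ Lᵢ/(AᵢEᵢ) = 190/(2400×104×10³) + 700/(750×148×10³) + 300/(900×105×10³) = 1.024×10⁻⁵ mm/N.
Hence P = δ_free / Σ(L/AE) = 1.78/1.024×10⁻⁵ = 173.8 kN (tensile).
σ_{bronze} = P / A = 173800 / 900 = 193.1 MPa.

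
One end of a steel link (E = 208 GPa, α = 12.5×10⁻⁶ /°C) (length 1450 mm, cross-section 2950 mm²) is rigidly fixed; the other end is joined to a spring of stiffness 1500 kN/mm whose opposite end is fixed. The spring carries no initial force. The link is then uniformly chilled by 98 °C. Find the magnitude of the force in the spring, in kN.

The unrestrained thermal change is αΔT L = 12.5×10⁻⁶ × 98 × 1450 = 1.776 mm.
Let P be the tensile force in the spring. The link extends elastically by PL/(AE) and the spring stretches by P/k; together these equal δ_free.
P [ L/(AE) + 1/k ] = δ_free → P [ 1450/(2950×208×10³) + 1/(1500×10³) ] = 1.776.
P = 1.776 / 3.03×10⁻⁶ = 586300 N.

P ≈ 586 kN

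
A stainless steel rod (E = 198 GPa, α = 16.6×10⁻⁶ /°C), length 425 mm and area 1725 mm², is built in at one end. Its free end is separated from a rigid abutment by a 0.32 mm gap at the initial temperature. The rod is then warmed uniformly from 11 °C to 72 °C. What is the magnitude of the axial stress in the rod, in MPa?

Unrestrained expansion: δ_free = αΔT L = 16.6×10⁻⁶ × 61 × 425 = 0.4304 mm.
The gap closes (δ_free > 0.32 mm) and the wall then resists a further 0.4304 − 0.32 = 0.1104 mm of expansion.
Compatibility: PL/(AE) = 0.1104 mm, so σ = P/A = E × (0.1104/425) = 51.41 MPa.

σ ≈ 51.4 MPa (compressive)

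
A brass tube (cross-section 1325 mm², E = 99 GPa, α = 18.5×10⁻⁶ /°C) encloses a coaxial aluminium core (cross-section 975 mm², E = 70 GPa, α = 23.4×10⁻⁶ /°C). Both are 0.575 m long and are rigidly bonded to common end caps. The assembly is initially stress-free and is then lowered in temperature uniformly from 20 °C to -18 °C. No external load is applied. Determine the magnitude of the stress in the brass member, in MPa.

The aluminium has the larger α, so on cooling it would change length more than the brass if both were free. The rigid plates force a common final length, so the aluminium is put into tension and the brass into compression, with equal and opposite forces P (no external load).
Equating the net (thermal + elastic) strains gives |α₁ − α₂|·ΔT = P·[1/(A₁E₁) + 1/(A₂E₂)].
|α₁ − α₂|·ΔT = 4.9×10⁻⁶ × 38 = 0.0001862.
1/(A₁E₁) + 1/(A₂E₂) = 1/(1325×99×10³) + 1/(975×70×10³) = 2.228×10⁻⁸ N⁻¹.
P = 0.0001862 / 2.228×10⁻⁸ = 8359 N = 8.359 kN.
σ_{brass} = P/A₁ = 8359/1325 = 6.309 MPa, compressive.

σ ≈ 6.31 MPa (compressive)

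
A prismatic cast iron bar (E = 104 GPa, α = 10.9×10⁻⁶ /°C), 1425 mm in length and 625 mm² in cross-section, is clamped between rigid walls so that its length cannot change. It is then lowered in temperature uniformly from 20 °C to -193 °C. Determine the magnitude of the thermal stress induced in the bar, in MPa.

σ ≈ 241 MPa (tensile)

With length fixed, the mechanical strain must cancel the thermal strain αΔT = 10.9×10⁻⁶ × 213 = 2321.7×10⁻⁶.
Hence σ = E·αΔT = 104×10³ × 2321.7×10⁻⁶ = 241.5 MPa, tensile.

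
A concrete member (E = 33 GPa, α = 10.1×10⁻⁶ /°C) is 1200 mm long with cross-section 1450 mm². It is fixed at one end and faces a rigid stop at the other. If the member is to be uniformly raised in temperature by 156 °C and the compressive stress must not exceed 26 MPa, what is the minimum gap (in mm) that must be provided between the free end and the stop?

g ≈ 0.945 mm

With no wall the member would lengthen by αΔT L = 10.1×10⁻⁶ × 156 × 1200 = 1.891 mm.
At the allowable stress the elastic shortening the wall may impose is σL/E = 26 × 1200 / (33×10³) = 0.9455 mm.
So the gap has to take up the difference, g_min = δ_free − σL/E = 1.891 − 0.9455 = 0.9453 mm.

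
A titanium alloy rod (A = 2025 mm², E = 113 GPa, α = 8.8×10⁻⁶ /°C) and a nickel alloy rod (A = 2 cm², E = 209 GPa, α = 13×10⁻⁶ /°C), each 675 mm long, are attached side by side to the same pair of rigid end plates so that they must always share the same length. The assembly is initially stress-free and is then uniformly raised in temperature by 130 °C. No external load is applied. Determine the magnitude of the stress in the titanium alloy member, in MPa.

Equilibrium of a rigid end plate with no external load gives equal and opposite internal forces ±P in the two members. Since α_{nickel alloy} > α_{titanium alloy}, heating drives the nickel alloy into compression and the titanium alloy into tension.
Equating the net (thermal + elastic) strains gives |α₁ − α₂|·ΔT = P·[1/(A₁E₁) + 1/(A₂E₂)].
|α₁ − α₂|·ΔT = 4.2×10⁻⁶ × 130 = 0.000546.
1/(A₁E₁) + 1/(A₂E₂) = 1/(2025×113×10³) + 1/(200×209×10³) = 2.829×10⁻⁸ N⁻¹.
P = 0.000546 / 2.829×10⁻⁸ = 19300 N = 19.3 kN.
σ_{titanium alloy} = P/A₁ = 19300/2025 = 9.53 MPa, tensile.

σ ≈ 9.53 MPa (tensile)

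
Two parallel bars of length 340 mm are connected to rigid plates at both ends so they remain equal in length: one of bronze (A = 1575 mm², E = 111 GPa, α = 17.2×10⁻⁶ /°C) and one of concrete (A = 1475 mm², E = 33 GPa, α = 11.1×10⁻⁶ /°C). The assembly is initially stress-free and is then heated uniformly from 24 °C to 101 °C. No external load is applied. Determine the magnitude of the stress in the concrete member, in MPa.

Both members must finish at the same length. With the larger α, the bronze tends to over-expand; the plates restrain it, putting the bronze in compression and the concrete in tension. With no external load the two internal forces are equal and opposite, magnitude P.
Setting the final lengths equal and cancelling L: (α₁ − α₂)ΔT = P/(A₁E₁) + P/(A₂E₂).
|α₁ − α₂|·ΔT = 6.1×10⁻⁶ × 77 = 0.0004697.
1/(A₁E₁) + 1/(A₂E₂) = 1/(1575×111×10³) + 1/(1475×33×10³) = 2.626×10⁻⁸ N⁻¹.
P = 0.0004697 / 2.626×10⁻⁸ = 17880 N = 17.88 kN.
σ_{concrete} = P/A₂ = 17880/1475 = 12.12 MPa, tensile.

σ ≈ 12.1 MPa (tensile)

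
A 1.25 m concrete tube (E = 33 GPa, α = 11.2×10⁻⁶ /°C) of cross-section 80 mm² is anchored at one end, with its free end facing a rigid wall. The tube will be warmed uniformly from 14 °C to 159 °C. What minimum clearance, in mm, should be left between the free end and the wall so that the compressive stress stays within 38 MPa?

Free expansion if unrestrained: δ_free = αΔT L = 11.2×10⁻⁶ × 145 × 1250 = 2.03 mm.
At the allowable stress the elastic shortening the wall may impose is σL/E = 38 × 1250 / (33×10³) = 1.439 mm.
So the gap has to take up the difference, g_min = δ_free − σL/E = 2.03 − 1.439 = 0.5906 mm.

g ≈ 0.591 mm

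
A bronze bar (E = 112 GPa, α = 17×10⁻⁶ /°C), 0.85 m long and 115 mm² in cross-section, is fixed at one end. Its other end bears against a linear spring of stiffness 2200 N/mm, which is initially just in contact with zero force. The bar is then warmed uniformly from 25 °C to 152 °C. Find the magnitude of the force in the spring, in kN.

P ≈ 3.53 kN

Free thermal expansion: δ_free = αΔT L = 17×10⁻⁶ × 127 × 850 = 1.835 mm.
Let P be the compressive force at the spring. The bar shortens elastically by PL/(AE) and the spring compresses by P/k; together these equal δ_free.
So P = δ_free / [L/(AE) + 1/k] = 1.835 / [ 850/(115×112×10³) + 1/(2200) ].
P = 1.835 / 0.0005205 = 3525 N.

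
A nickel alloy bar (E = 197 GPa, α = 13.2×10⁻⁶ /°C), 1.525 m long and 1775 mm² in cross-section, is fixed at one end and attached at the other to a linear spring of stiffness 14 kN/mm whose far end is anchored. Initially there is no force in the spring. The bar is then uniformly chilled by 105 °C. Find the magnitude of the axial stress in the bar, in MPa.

σ ≈ 15.7 MPa (tensile)

The unrestrained thermal change is αΔT L = 13.2×10⁻⁶ × 105 × 1525 = 2.114 mm.
Let P be the tensile force in the spring. The bar extends elastically by PL/(AE) and the spring stretches by P/k; together these equal δ_free.
P [ L/(AE) + 1/k ] = δ_free → P [ 1525/(1775×197×10³) + 1/(14×10³) ] = 2.114.
P = 2.114 / 7.579×10⁻⁵ = 27890 N.
σ = P/A = 27890/1775 = 15.71 MPa.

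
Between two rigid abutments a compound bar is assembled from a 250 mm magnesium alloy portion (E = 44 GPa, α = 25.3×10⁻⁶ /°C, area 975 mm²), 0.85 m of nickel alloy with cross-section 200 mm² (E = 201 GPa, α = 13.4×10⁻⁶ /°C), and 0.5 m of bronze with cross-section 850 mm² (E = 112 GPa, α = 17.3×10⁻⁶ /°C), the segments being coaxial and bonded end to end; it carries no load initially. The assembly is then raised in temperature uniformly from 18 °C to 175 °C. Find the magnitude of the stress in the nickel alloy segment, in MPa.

σ ≈ 642 MPa (compressive)

With the walls removed the bar would change length by δ_free = Σ αᵢΔT Lᵢ = 25.3×10⁻⁶×157×250 + 13.4×10⁻⁶×157×850 + 17.3×10⁻⁶×157×500 = 4.139 mm.
The rigid supports impose zero overall length change; the single axial force P common to all segments must satisfy P Σ Lᵢ/(AᵢEᵢ) = δ_free.
Σ Lᵢ/(AᵢEᵢ) = 250/(975×44×10³) + 850/(200×201×10³) + 500/(850×112×10³) = 3.222×10⁻⁵ mm/N.
P = 4.139 / 3.222×10⁻⁵ = 128500 N = 128.5 kN, compressive.
σ_{nickel alloy} = P / A = 128500 / 200 = 642.3 MPa.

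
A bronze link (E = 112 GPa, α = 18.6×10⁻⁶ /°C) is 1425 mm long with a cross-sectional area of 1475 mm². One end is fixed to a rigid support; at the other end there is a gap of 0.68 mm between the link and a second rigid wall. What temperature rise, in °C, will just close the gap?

The gap closes when αΔT L = 0.68 mm, since the link is still unstressed at that instant.
ΔT = 0.68 / (18.6×10⁻⁶ × 1425) = 25.66 °C.

ΔT ≈ 25.7 °C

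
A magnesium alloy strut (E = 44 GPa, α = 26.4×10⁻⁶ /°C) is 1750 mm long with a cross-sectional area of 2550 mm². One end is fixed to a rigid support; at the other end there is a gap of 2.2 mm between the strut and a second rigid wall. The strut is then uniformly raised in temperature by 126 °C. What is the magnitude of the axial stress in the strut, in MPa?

σ ≈ 91 MPa (compressive)

If the wall were absent the strut would grow by αΔT L = 26.4×10⁻⁶ × 126 × 1750 = 5.821 mm.
After closing the 2.2 mm clearance, 5.821 − 2.2 = 3.621 mm of expansion remains to be suppressed by the wall.
That suppressed elongation corresponds to σ = E·Δ/L = 44×10³ × 3.621/1750 = 91.05 MPa.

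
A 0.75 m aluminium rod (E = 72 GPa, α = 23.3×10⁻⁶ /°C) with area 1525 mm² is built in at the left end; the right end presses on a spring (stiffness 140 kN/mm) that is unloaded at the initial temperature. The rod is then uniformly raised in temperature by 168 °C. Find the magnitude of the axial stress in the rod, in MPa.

Free thermal expansion: δ_free = αΔT L = 23.3×10⁻⁶ × 168 × 750 = 2.936 mm.
With a force P in the spring, the elastic change of the rod is PL/(AE) and that of the spring is P/k; compatibility requires their sum to equal δ_free.
So P = δ_free / [L/(AE) + 1/k] = 2.936 / [ 750/(1525×72×10³) + 1/(140×10³) ].
P = 2.936 / 1.397×10⁻⁵ = 210100 N.
σ = P/A = 210100/1525 = 137.8 MPa.

σ ≈ 138 MPa (compressive)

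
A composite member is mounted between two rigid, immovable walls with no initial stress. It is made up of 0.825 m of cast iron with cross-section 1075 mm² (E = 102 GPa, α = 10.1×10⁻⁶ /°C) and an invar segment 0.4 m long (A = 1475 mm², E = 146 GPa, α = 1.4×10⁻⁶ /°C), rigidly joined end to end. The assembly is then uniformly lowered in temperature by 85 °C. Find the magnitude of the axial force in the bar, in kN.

P ≈ 80.6 kN (tensile)

Free thermal contraction of the whole bar: Σ αᵢΔT Lᵢ = 10.1×10⁻⁶×85×825 + 1.4×10⁻⁶×85×400 = 0.7559 mm.
The walls prevent any net length change, so an axial force P (same in every segment) develops. Compatibility: P · Σ Lᵢ/(AᵢEᵢ) = δ_free.
Σ Lᵢ/(AᵢEᵢ) = 825/(1075×102×10³) + 400/(1475×146×10³) = 9.381×10⁻⁶ mm/N.
P = 0.7559 / 9.381×10⁻⁶ = 80570 N = 80.57 kN, tensile.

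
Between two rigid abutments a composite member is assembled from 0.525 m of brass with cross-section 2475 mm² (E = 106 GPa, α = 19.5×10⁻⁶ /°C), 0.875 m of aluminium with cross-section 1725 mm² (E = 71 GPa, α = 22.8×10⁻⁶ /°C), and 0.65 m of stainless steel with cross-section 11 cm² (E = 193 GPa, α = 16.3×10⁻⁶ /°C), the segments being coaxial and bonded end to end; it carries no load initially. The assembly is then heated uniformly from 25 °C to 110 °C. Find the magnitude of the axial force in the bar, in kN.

With the walls removed the bar would change length by δ_free = Σ αᵢΔT Lᵢ = 19.5×10⁻⁶×85×525 + 22.8×10⁻⁶×85×875 + 16.3×10⁻⁶×85×650 = 3.467 mm.
The walls prevent any net length change, so an axial force P (same in every segment) develops. Compatibility: P · Σ Lᵢ/(AᵢEᵢ) = δ_free.
Σ Lᵢ/(AᵢEᵢ) = 525/(2475×106×10³) + 875/(1725×71×10³) + 650/(1100×193×10³) = 1.221×10⁻⁵ mm/N.
Hence P = δ_free / Σ(L/AE) = 3.467/1.221×10⁻⁵ = 284 kN (compressive).

P ≈ 284 kN (compressive)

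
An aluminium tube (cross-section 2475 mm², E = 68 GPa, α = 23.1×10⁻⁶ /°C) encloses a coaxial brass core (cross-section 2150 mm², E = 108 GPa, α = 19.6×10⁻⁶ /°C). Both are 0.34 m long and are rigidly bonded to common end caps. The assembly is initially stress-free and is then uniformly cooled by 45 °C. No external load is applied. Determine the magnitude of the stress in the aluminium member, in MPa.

The aluminium has the larger α, so on cooling it would change length more than the brass if both were free. The rigid plates force a common final length, so the aluminium is put into tension and the brass into compression, with equal and opposite forces P (no external load).
Setting the final lengths equal and cancelling L: (α₁ − α₂)ΔT = P/(A₁E₁) + P/(A₂E₂).
|α₁ − α₂|·ΔT = 3.5×10⁻⁶ × 45 = 0.0001575.
1/(A₁E₁) + 1/(A₂E₂) = 1/(2475×68×10³) + 1/(2150×108×10³) = 1.025×10⁻⁸ N⁻¹.
So P = 0.0001575 / 1.025×10⁻⁸ = 15.37 kN.
σ_{aluminium} = P/A₁ = 15370/2475 = 6.209 MPa, tensile.

σ ≈ 6.21 MPa (tensile)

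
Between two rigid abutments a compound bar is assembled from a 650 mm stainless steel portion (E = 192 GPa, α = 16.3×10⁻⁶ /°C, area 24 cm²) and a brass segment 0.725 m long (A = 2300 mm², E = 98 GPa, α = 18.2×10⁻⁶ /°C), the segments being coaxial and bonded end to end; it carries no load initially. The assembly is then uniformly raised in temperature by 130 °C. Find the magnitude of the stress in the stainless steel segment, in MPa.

If the supports were absent, the total length change would be Σ αᵢΔT Lᵢ = 16.3×10⁻⁶×130×650 + 18.2×10⁻⁶×130×725 = 3.093 mm.
The walls prevent any net length change, so an axial force P (same in every segment) develops. Compatibility: P · Σ Lᵢ/(AᵢEᵢ) = δ_free.
Σ Lᵢ/(AᵢEᵢ) = 650/(2400×192×10³) + 725/(2300×98×10³) = 4.627×10⁻⁶ mm/N.
P = 3.093 / 4.627×10⁻⁶ = 668400 N = 668.4 kN, compressive.
σ_{stainless steel} = P / A = 668400 / 2400 = 278.5 MPa.

σ ≈ 278 MPa (compressive)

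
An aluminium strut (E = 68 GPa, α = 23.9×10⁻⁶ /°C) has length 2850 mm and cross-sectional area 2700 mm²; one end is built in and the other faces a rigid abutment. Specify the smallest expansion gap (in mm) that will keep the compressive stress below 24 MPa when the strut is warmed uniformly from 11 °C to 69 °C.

g ≈ 2.94 mm

With no wall the strut would lengthen by αΔT L = 23.9×10⁻⁶ × 58 × 2850 = 3.951 mm.
A stress of 24 MPa corresponds to the wall pushing the strut back by σL/E = 24×2850/(68×10³) = 1.006 mm.
So the gap has to take up the difference, g_min = δ_free − σL/E = 3.951 − 1.006 = 2.945 mm.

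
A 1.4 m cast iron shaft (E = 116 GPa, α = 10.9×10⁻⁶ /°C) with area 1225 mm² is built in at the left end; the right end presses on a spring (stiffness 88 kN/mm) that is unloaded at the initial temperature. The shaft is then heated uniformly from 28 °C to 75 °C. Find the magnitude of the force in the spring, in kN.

P ≈ 33.8 kN

Free thermal expansion: δ_free = αΔT L = 10.9×10⁻⁶ × 47 × 1400 = 0.7172 mm.
Let P be the compressive force at the spring. The shaft shortens elastically by PL/(AE) and the spring compresses by P/k; together these equal δ_free.
So P = δ_free / [L/(AE) + 1/k] = 0.7172 / [ 1400/(1225×116×10³) + 1/(88×10³) ].
P = 0.7172 / 2.122×10⁻⁵ = 33810 N.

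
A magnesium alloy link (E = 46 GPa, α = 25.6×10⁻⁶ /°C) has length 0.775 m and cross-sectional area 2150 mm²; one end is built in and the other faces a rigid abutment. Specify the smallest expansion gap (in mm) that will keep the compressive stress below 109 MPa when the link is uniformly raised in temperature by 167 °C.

Free expansion if unrestrained: δ_free = αΔT L = 25.6×10⁻⁶ × 167 × 775 = 3.313 mm.
At the allowable stress the elastic shortening the wall may impose is σL/E = 109 × 775 / (46×10³) = 1.836 mm.
So the gap has to take up the difference, g_min = δ_free − σL/E = 3.313 − 1.836 = 1.477 mm.

g ≈ 1.48 mm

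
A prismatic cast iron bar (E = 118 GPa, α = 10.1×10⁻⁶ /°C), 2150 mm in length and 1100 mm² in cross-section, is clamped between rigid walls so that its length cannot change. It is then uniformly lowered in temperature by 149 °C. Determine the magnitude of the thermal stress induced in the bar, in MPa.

With length fixed, the mechanical strain must cancel the thermal strain αΔT = 10.1×10⁻⁶ × 149 = 1504.9×10⁻⁶.
The stress required to suppress this strain is σ = Eε = 118×10³ × 1504.9×10⁻⁶ = 177.6 MPa, tensile since the bar is trying to contract.

σ ≈ 178 MPa (tensile)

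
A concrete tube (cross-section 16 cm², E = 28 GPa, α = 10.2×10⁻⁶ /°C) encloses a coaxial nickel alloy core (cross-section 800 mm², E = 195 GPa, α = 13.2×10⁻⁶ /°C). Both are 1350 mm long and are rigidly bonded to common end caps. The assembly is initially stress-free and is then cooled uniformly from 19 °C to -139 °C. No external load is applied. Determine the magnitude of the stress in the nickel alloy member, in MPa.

Both members must finish at the same length. With the larger α, the nickel alloy tends to over-contract; the plates restrain it, putting the nickel alloy in tension and the concrete in compression. With no external load the two internal forces are equal and opposite, magnitude P.
Compatibility of the two members (thermal + elastic change equal): (α₁ − α₂)ΔT = P·[1/(A₁E₁) + 1/(A₂E₂)].
|α₁ − α₂|·ΔT = 3×10⁻⁶ × 158 = 0.000474.
1/(A₁E₁) + 1/(A₂E₂) = 1/(1600×28×10³) + 1/(800×195×10³) = 2.873×10⁻⁸ N⁻¹.
P = 0.000474 / 2.873×10⁻⁸ = 16500 N = 16.5 kN.
σ_{nickel alloy} = P/A₂ = 16500/800 = 20.62 MPa, tensile.

σ ≈ 20.6 MPa (tensile)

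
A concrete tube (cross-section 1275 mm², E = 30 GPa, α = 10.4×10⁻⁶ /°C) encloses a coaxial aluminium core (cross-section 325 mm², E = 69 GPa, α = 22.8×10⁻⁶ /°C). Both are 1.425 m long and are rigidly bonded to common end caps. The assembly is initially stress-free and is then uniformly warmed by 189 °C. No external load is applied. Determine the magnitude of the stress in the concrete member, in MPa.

σ ≈ 26 MPa (tensile)

The aluminium has the larger α, so on heating it would change length more than the concrete if both were free. The rigid plates force a common final length, so the aluminium is put into compression and the concrete into tension, with equal and opposite forces P (no external load).
Setting the final lengths equal and cancelling L: (α₁ − α₂)ΔT = P/(A₁E₁) + P/(A₂E₂).
|α₁ − α₂|·ΔT = 12.4×10⁻⁶ × 189 = 0.002344.
1/(A₁E₁) + 1/(A₂E₂) = 1/(1275×30×10³) + 1/(325×69×10³) = 7.074×10⁻⁸ N⁻¹.
So P = 0.002344 / 7.074×10⁻⁸ = 33.13 kN.
σ_{concrete} = P/A₁ = 33130/1275 = 25.99 MPa, tensile.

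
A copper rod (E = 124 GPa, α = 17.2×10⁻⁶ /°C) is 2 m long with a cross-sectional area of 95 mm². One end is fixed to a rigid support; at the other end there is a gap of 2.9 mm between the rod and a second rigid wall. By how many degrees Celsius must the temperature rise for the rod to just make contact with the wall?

The gap closes when αΔT L = 2.9 mm, since the rod is still unstressed at that instant.
ΔT = 2.9 / (17.2×10⁻⁶ × 2000) = 84.3 °C.

ΔT ≈ 84.3 °C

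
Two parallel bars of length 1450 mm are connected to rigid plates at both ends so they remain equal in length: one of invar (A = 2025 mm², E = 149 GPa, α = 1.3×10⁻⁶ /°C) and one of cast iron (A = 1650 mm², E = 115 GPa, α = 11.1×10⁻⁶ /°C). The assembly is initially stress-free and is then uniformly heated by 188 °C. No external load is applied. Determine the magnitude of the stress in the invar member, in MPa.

Equilibrium of a rigid end plate with no external load gives equal and opposite internal forces ±P in the two members. Since α_{cast iron} > α_{invar}, heating drives the cast iron into compression and the invar into tension.
Equating the net (thermal + elastic) strains gives |α₁ − α₂|·ΔT = P·[1/(A₁E₁) + 1/(A₂E₂)].
|α₁ − α₂|·ΔT = 9.8×10⁻⁶ × 188 = 0.001842.
1/(A₁E₁) + 1/(A₂E₂) = 1/(2025×149×10³) + 1/(1650×115×10³) = 8.584×10⁻⁹ N⁻¹.
So P = 0.001842 / 8.584×10⁻⁹ = 214.6 kN.
σ_{invar} = P/A₁ = 214600/2025 = 106 MPa, tensile.

σ ≈ 106 MPa (tensile)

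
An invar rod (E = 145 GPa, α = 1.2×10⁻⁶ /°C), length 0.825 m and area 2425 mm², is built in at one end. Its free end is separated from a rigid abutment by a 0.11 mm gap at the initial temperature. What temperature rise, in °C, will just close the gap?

ΔT ≈ 111 °C

Contact occurs when the free expansion equals the gap: αΔT L = 0.11 mm.
ΔT = 0.11 / (1.2×10⁻⁶ × 825) = 111.1 °C.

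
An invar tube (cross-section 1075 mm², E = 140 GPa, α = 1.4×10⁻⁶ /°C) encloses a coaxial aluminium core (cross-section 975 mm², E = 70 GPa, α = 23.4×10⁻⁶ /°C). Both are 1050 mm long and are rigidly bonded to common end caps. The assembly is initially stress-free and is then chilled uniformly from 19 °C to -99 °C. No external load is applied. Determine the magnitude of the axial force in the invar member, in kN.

P ≈ 122 kN (compressive in the invar)

Both members must finish at the same length. With the larger α, the aluminium tends to over-contract; the plates restrain it, putting the aluminium in tension and the invar in compression. With no external load the two internal forces are equal and opposite, magnitude P.
Setting the final lengths equal and cancelling L: (α₁ − α₂)ΔT = P/(A₁E₁) + P/(A₂E₂).
|α₁ − α₂|·ΔT = 22×10⁻⁶ × 118 = 0.002596.
1/(A₁E₁) + 1/(A₂E₂) = 1/(1075×140×10³) + 1/(975×70×10³) = 2.13×10⁻⁸ N⁻¹.
So P = 0.002596 / 2.13×10⁻⁸ = 121.9 kN.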